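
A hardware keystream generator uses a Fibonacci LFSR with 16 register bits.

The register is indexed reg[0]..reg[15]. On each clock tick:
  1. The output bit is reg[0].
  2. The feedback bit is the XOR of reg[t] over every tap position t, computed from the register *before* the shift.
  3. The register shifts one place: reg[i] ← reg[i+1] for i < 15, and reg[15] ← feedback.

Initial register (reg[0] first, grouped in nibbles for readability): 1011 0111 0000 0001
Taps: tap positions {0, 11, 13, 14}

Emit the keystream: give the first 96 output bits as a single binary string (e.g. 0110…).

101101110000000111111001100110000011001011101000011001000101010100100001001101111000111101111100

step | reg (before) | out | fb
   0 | 1011011100000001 | 1 | 1
   1 | 0110111000000011 | 0 | 1
   2 | 1101110000000111 | 1 | 1
   3 | 1011100000001111 | 1 | 1
   4 | 0111000000011111 | 0 | 1
   5 | 1110000000111111 | 1 | 0
   6 | 1100000001111110 | 1 | 0
   7 | 1000000011111100 | 1 | 1
   8 | 0000000111111001 | 0 | 1
   9 | 0000001111110011 | 0 | 0
  10 | 0000011111100110 | 0 | 0
  11 | 0000111111001100 | 0 | 1
  12 | 0001111110011001 | 0 | 1
  13 | 0011111100110011 | 0 | 0
  14 | 0111111001100110 | 0 | 0
  15 | 1111110011001100 | 1 | 0
  16 | 1111100110011000 | 1 | 0
  17 | 1111001100110000 | 1 | 0
  18 | 1110011001100000 | 1 | 1
  19 | 1100110011000001 | 1 | 1
  20 | 1001100110000011 | 1 | 0
  21 | 0011001100000110 | 0 | 0
  22 | 0110011000001100 | 0 | 1
  23 | 1100110000011001 | 1 | 0
  24 | 1001100000110010 | 1 | 1
  25 | 0011000001100101 | 0 | 1
  26 | 0110000011001011 | 0 | 1
  27 | 1100000110010111 | 1 | 0
  28 | 1000001100101110 | 1 | 1
  29 | 0000011001011101 | 0 | 0
  30 | 0000110010111010 | 0 | 0
  31 | 0001100101110100 | 0 | 0
  32 | 0011001011101000 | 0 | 0
  33 | 0110010111010000 | 0 | 1
  34 | 1100101110100001 | 1 | 1
  35 | 1001011101000011 | 1 | 0
  36 | 0010111010000110 | 0 | 0
  37 | 0101110100001100 | 0 | 1
  38 | 1011101000011001 | 1 | 0
  39 | 0111010000110010 | 0 | 0
  40 | 1110100001100100 | 1 | 0
  41 | 1101000011001000 | 1 | 1
  42 | 1010000110010001 | 1 | 0
  43 | 0100001100100010 | 0 | 1
  44 | 1000011001000101 | 1 | 0
  45 | 0000110010001010 | 0 | 1
  46 | 0001100100010101 | 0 | 0
  47 | 0011001000101010 | 0 | 1
  48 | 0110010001010101 | 0 | 0
  49 | 1100100010101010 | 1 | 0
  50 | 1001000101010100 | 1 | 1
  51 | 0010001010101001 | 0 | 0
  52 | 0100010101010010 | 0 | 0
  53 | 1000101010100100 | 1 | 0
  54 | 0001010101001000 | 0 | 0
  55 | 0010101010010000 | 0 | 1
  56 | 0101010100100001 | 0 | 0
  57 | 1010101001000010 | 1 | 0
  58 | 0101010010000100 | 0 | 1
  59 | 1010100100001001 | 1 | 1
  60 | 0101001000010011 | 0 | 0
  61 | 1010010000100110 | 1 | 1
  62 | 0100100001001101 | 0 | 1
  63 | 1001000010011011 | 1 | 1
  64 | 0010000100110111 | 0 | 1
  65 | 0100001001101111 | 0 | 0
  66 | 1000010011011110 | 1 | 0
  67 | 0000100110111100 | 0 | 0
  68 | 0001001101111000 | 0 | 1
  69 | 0010011011110001 | 0 | 1
  70 | 0100110111100011 | 0 | 1
  71 | 1001101111000111 | 1 | 1
  72 | 0011011110001111 | 0 | 0
  73 | 0110111100011110 | 0 | 1
  74 | 1101111000111101 | 1 | 1
  75 | 1011110001111011 | 1 | 1
  76 | 0111100011110111 | 0 | 1
  77 | 1111000111101111 | 1 | 1
  78 | 1110001111011111 | 1 | 0
  79 | 1100011110111110 | 1 | 0
  80 | 1000111101111100 | 1 | 1
  81 | 0001111011111001 | 0 | 1
  82 | 0011110111110011 | 0 | 0
  83 | 0111101111100110 | 0 | 0
  84 | 1111011111001100 | 1 | 0
  85 | 1110111110011000 | 1 | 0
  86 | 1101111100110000 | 1 | 0
  87 | 1011111001100000 | 1 | 1
  88 | 0111110011000001 | 0 | 0
  89 | 1111100110000010 | 1 | 0
  90 | 1111001100000100 | 1 | 0
  91 | 1110011000001000 | 1 | 1
  92 | 1100110000010001 | 1 | 0
  93 | 1001100000100010 | 1 | 0
  94 | 0011000001000100 | 0 | 1
  95 | 0110000010001001 | 0 | 0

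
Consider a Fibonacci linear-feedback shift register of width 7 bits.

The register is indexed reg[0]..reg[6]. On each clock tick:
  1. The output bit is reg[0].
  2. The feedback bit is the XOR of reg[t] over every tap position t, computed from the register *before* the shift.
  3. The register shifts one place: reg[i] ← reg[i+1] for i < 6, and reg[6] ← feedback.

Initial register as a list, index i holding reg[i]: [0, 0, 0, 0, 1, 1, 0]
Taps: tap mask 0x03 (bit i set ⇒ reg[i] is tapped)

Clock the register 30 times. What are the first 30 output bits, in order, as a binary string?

tick  register→output (feedback)
  0  0000110→0 (0)
  1  0001100→0 (0)
  2  0011000→0 (0)
  3  0110000→0 (1)
  4  1100001→1 (0)
  5  1000010→1 (1)
  6  0000101→0 (0)
  7  0001010→0 (0)
  8  0010100→0 (0)
  9  0101000→0 (1)
 10  1010001→1 (1)
 11  0100011→0 (1)
 12  1000111→1 (1)
 13  0001111→0 (0)
 14  0011110→0 (0)
 15  0111100→0 (1)
 16  1111001→1 (0)
 17  1110010→1 (0)
 18  1100100→1 (0)
 19  1001000→1 (1)
 20  0010001→0 (0)
 21  0100010→0 (1)
 22  1000101→1 (1)
 23  0001011→0 (0)
 24  0010110→0 (0)
 25  0101100→0 (1)
 26  1011001→1 (1)
 27  0110011→0 (1)
 28  1100111→1 (0)
 29  1001110→1 (1)

000011000010100011110010001011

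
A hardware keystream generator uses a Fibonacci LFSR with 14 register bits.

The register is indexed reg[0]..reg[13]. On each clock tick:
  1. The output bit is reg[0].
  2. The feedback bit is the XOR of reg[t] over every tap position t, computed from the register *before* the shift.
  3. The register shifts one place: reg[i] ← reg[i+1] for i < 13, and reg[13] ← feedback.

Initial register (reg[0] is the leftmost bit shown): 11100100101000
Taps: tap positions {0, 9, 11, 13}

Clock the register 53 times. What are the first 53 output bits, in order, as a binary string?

tick  register→output (feedback)
  0  11100100101000→1 (1)
  1  11001001010001→1 (1)
  2  10010010100011→1 (0)
  3  00100101000110→0 (1)
  4  01001010001101→0 (0)
  5  10010100011010→1 (0)
  6  00101000110100→0 (0)
  7  01010001101000→0 (0)
  8  10100011010000→1 (0)
  9  01000110100000→0 (0)
 10  10001101000000→1 (1)
 11  00011010000001→0 (1)
 12  00110100000011→0 (1)
 13  01101000000111→0 (0)
 14  11010000001110→1 (0)
 15  10100000011100→1 (1)
 16  01000000111001→0 (0)
 17  10000001110010→1 (0)
 18  00000011100100→0 (1)
 19  00000111001001→0 (1)
 20  00001110010011→0 (0)
 21  00011100100110→0 (1)
 22  00111001001101→0 (0)
 23  01110010011010→0 (1)
 24  11100100110101→1 (0)
 25  11001001101010→1 (1)
 26  10010011010101→1 (0)
 27  00100110101010→0 (0)
 28  01001101010100→0 (0)
 29  10011010101000→1 (1)
 30  00110101010001→0 (0)
 31  01101010100010→0 (0)
 32  11010101000100→1 (0)
 33  10101010001000→1 (1)
 34  01010100010001→0 (0)
 35  10101000100010→1 (1)
 36  01010001000101→0 (0)
 37  10100010001010→1 (1)
 38  01000100010101→0 (1)
 39  10001000101011→1 (0)
 40  00010001010110→0 (0)
 41  00100010101100→0 (1)
 42  01000101011001→0 (0)
 43  10001010110010→1 (0)
 44  00010101100100→0 (1)
 45  00101011001001→0 (1)
 46  01010110010011→0 (0)
 47  10101100100110→1 (0)
 48  01011001001100→0 (1)
 49  10110010011001→1 (1)
 50  01100100110011→0 (0)
 51  11001001100110→1 (0)
 52  10010011001100→1 (0)

11100100101000110100000011100100110101010001000101011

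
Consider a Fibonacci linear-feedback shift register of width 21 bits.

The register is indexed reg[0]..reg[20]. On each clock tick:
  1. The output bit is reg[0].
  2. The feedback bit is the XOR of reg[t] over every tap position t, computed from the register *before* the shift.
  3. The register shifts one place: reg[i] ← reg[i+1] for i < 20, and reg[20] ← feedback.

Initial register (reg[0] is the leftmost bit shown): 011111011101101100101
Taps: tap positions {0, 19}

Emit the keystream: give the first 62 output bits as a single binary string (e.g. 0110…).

tick  register→output (feedback)
  0  011111011101101100101→0 (0)
  1  111110111011011001010→1 (0)
  2  111101110110110010100→1 (1)
  3  111011101101100101001→1 (1)
  4  110111011011001010011→1 (0)
  5  101110110110010100110→1 (0)
  6  011101101100101001100→0 (0)
  7  111011011001010011000→1 (1)
  8  110110110010100110001→1 (1)
  9  101101100101001100011→1 (0)
 10  011011001010011000110→0 (1)
 11  110110010100110001101→1 (1)
 12  101100101001100011011→1 (0)
 13  011001010011000110110→0 (1)
 14  110010100110001101101→1 (1)
 15  100101001100011011011→1 (0)
 16  001010011000110110110→0 (1)
 17  010100110001101101101→0 (0)
 18  101001100011011011010→1 (0)
 19  010011000110110110100→0 (0)
 20  100110001101101101000→1 (1)
 21  001100011011011010001→0 (0)
 22  011000110110110100010→0 (1)
 23  110001101101101000101→1 (1)
 24  100011011011010001011→1 (0)
 25  000110110110100010110→0 (1)
 26  001101101101000101101→0 (0)
 27  011011011010001011010→0 (1)
 28  110110110100010110101→1 (1)
 29  101101101000101101011→1 (0)
 30  011011010001011010110→0 (1)
 31  110110100010110101101→1 (1)
 32  101101000101101011011→1 (0)
 33  011010001011010110110→0 (1)
 34  110100010110101101101→1 (1)
 35  101000101101011011011→1 (0)
 36  010001011010110110110→0 (1)
 37  100010110101101101101→1 (1)
 38  000101101011011011011→0 (1)
 39  001011010110110110111→0 (1)
 40  010110101101101101111→0 (1)
 41  101101011011011011111→1 (0)
 42  011010110110110111110→0 (1)
 43  110101101101101111101→1 (1)
 44  101011011011011111011→1 (0)
 45  010110110110111110110→0 (1)
 46  101101101101111101101→1 (1)
 47  011011011011111011011→0 (1)
 48  110110110111110110111→1 (0)
 49  101101101111101101110→1 (0)
 50  011011011111011011100→0 (0)
 51  110110111110110111000→1 (1)
 52  101101111101101110001→1 (1)
 53  011011111011011100011→0 (1)
 54  110111110110111000111→1 (0)
 55  101111101101110001110→1 (0)
 56  011111011011100011100→0 (0)
 57  111110110111000111000→1 (1)
 58  111101101110001110001→1 (1)
 59  111011011100011100011→1 (0)
 60  110110111000111000110→1 (0)
 61  101101110001110001100→1 (1)

01111101110110110010100110001101101101000101101011011011011111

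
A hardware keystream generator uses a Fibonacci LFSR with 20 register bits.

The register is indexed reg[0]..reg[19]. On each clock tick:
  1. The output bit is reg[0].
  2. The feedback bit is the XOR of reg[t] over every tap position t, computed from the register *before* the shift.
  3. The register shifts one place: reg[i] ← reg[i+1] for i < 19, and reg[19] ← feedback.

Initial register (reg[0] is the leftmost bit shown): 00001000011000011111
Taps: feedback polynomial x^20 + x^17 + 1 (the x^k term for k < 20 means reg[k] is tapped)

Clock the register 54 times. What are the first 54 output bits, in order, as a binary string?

000010000110000111111111011010110111000111001111010111

k : reg_k → out_k, fb_k
0: 00001000011000011111 → 0, fb=1
1: 00010000110000111111 → 0, fb=1
2: 00100001100001111111 → 0, fb=1
3: 01000011000011111111 → 0, fb=1
4: 10000110000111111111 → 1, fb=0
5: 00001100001111111110 → 0, fb=1
6: 00011000011111111101 → 0, fb=1
7: 00110000111111111011 → 0, fb=0
8: 01100001111111110110 → 0, fb=1
9: 11000011111111101101 → 1, fb=0
10: 10000111111111011010 → 1, fb=1
11: 00001111111110110101 → 0, fb=1
12: 00011111111101101011 → 0, fb=0
13: 00111111111011010110 → 0, fb=1
14: 01111111110110101101 → 0, fb=1
15: 11111111101101011011 → 1, fb=1
16: 11111111011010110111 → 1, fb=0
17: 11111110110101101110 → 1, fb=0
18: 11111101101011011100 → 1, fb=0
19: 11111011010110111000 → 1, fb=1
20: 11110110101101110001 → 1, fb=1
21: 11101101011011100011 → 1, fb=1
22: 11011010110111000111 → 1, fb=0
23: 10110101101110001110 → 1, fb=0
24: 01101011011100011100 → 0, fb=1
25: 11010110111000111001 → 1, fb=1
26: 10101101110001110011 → 1, fb=1
27: 01011011100011100111 → 0, fb=1
28: 10110111000111001111 → 1, fb=0
29: 01101110001110011110 → 0, fb=1
30: 11011100011100111101 → 1, fb=0
31: 10111000111001111010 → 1, fb=1
32: 01110001110011110101 → 0, fb=1
33: 11100011100111101011 → 1, fb=1
34: 11000111001111010111 → 1, fb=0
35: 10001110011110101110 → 1, fb=0
36: 00011100111101011100 → 0, fb=1
37: 00111001111010111001 → 0, fb=0
38: 01110011110101110010 → 0, fb=0
39: 11100111101011100100 → 1, fb=0
40: 11001111010111001000 → 1, fb=1
41: 10011110101110010001 → 1, fb=1
42: 00111101011100100011 → 0, fb=0
43: 01111010111001000110 → 0, fb=1
44: 11110101110010001101 → 1, fb=0
45: 11101011100100011010 → 1, fb=1
46: 11010111001000110101 → 1, fb=0
47: 10101110010001101010 → 1, fb=1
48: 01011100100011010101 → 0, fb=1
49: 10111001000110101011 → 1, fb=1
50: 01110010001101010111 → 0, fb=1
51: 11100100011010101111 → 1, fb=0
52: 11001000110101011110 → 1, fb=0
53: 10010001101010111100 → 1, fb=0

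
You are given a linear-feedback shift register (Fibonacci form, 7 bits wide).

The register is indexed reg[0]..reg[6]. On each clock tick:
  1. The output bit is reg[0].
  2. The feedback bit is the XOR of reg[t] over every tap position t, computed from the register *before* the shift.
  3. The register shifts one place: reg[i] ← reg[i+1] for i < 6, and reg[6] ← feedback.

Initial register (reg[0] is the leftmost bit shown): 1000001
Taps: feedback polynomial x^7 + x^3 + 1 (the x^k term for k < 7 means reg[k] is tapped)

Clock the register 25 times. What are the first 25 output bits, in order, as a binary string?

tick  register→output (feedback)
  0  1000001→1 (1)
  1  0000011→0 (0)
  2  0000110→0 (0)
  3  0001100→0 (1)
  4  0011001→0 (1)
  5  0110011→0 (0)
  6  1100110→1 (1)
  7  1001101→1 (0)
  8  0011010→0 (1)
  9  0110101→0 (0)
 10  1101010→1 (0)
 11  1010100→1 (1)
 12  0101001→0 (1)
 13  1010011→1 (1)
 14  0100111→0 (0)
 15  1001110→1 (0)
 16  0011100→0 (1)
 17  0111001→0 (1)
 18  1110011→1 (1)
 19  1100111→1 (1)
 20  1001111→1 (0)
 21  0011110→0 (1)
 22  0111101→0 (1)
 23  1111011→1 (0)
 24  1110110→1 (1)

1000001100110101001110011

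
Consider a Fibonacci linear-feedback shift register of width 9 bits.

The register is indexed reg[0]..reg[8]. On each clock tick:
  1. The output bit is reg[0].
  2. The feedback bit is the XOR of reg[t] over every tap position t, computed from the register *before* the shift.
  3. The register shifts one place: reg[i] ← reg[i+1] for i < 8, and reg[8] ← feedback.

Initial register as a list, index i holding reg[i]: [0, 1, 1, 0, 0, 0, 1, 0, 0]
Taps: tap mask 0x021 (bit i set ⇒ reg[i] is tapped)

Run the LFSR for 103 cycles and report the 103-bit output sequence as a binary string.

step | reg (before) | out | fb
   0 | 011000100 | 0 | 0
   1 | 110001000 | 1 | 0
   2 | 100010000 | 1 | 1
   3 | 000100001 | 0 | 0
   4 | 001000010 | 0 | 0
   5 | 010000100 | 0 | 0
   6 | 100001000 | 1 | 0
   7 | 000010000 | 0 | 0
   8 | 000100000 | 0 | 0
   9 | 001000000 | 0 | 0
  10 | 010000000 | 0 | 0
  11 | 100000000 | 1 | 1
  12 | 000000001 | 0 | 0
  13 | 000000010 | 0 | 0
  14 | 000000100 | 0 | 0
  15 | 000001000 | 0 | 1
  16 | 000010001 | 0 | 0
  17 | 000100010 | 0 | 0
  18 | 001000100 | 0 | 0
  19 | 010001000 | 0 | 1
  20 | 100010001 | 1 | 1
  21 | 000100011 | 0 | 0
  22 | 001000110 | 0 | 0
  23 | 010001100 | 0 | 1
  24 | 100011001 | 1 | 0
  25 | 000110010 | 0 | 0
  26 | 001100100 | 0 | 0
  27 | 011001000 | 0 | 1
  28 | 110010001 | 1 | 1
  29 | 100100011 | 1 | 1
  30 | 001000111 | 0 | 0
  31 | 010001110 | 0 | 1
  32 | 100011101 | 1 | 0
  33 | 000111010 | 0 | 1
  34 | 001110101 | 0 | 0
  35 | 011101010 | 0 | 1
  36 | 111010101 | 1 | 1
  37 | 110101011 | 1 | 0
  38 | 101010110 | 1 | 1
  39 | 010101101 | 0 | 1
  40 | 101011011 | 1 | 0
  41 | 010110110 | 0 | 0
  42 | 101101100 | 1 | 0
  43 | 011011000 | 0 | 1
  44 | 110110001 | 1 | 1
  45 | 101100011 | 1 | 1
  46 | 011000111 | 0 | 0
  47 | 110001110 | 1 | 0
  48 | 100011100 | 1 | 0
  49 | 000111000 | 0 | 1
  50 | 001110001 | 0 | 0
  51 | 011100010 | 0 | 0
  52 | 111000100 | 1 | 1
  53 | 110001001 | 1 | 0
  54 | 100010010 | 1 | 1
  55 | 000100101 | 0 | 0
  56 | 001001010 | 0 | 1
  57 | 010010101 | 0 | 0
  58 | 100101010 | 1 | 0
  59 | 001010100 | 0 | 0
  60 | 010101000 | 0 | 1
  61 | 101010001 | 1 | 1
  62 | 010100011 | 0 | 0
  63 | 101000110 | 1 | 1
  64 | 010001101 | 0 | 1
  65 | 100011011 | 1 | 0
  66 | 000110110 | 0 | 0
  67 | 001101100 | 0 | 1
  68 | 011011001 | 0 | 1
  69 | 110110011 | 1 | 1
  70 | 101100111 | 1 | 1
  71 | 011001111 | 0 | 1
  72 | 110011111 | 1 | 0
  73 | 100111110 | 1 | 0
  74 | 001111100 | 0 | 1
  75 | 011111001 | 0 | 1
  76 | 111110011 | 1 | 1
  77 | 111100111 | 1 | 1
  78 | 111001111 | 1 | 0
  79 | 110011110 | 1 | 0
  80 | 100111100 | 1 | 0
  81 | 001111000 | 0 | 1
  82 | 011110001 | 0 | 0
  83 | 111100010 | 1 | 1
  84 | 111000101 | 1 | 1
  85 | 110001011 | 1 | 0
  86 | 100010110 | 1 | 1
  87 | 000101101 | 0 | 1
  88 | 001011011 | 0 | 1
  89 | 010110111 | 0 | 0
  90 | 101101110 | 1 | 0
  91 | 011011100 | 0 | 1
  92 | 110111001 | 1 | 0
  93 | 101110010 | 1 | 1
  94 | 011100101 | 0 | 0
  95 | 111001010 | 1 | 0
  96 | 110010100 | 1 | 1
  97 | 100101001 | 1 | 0
  98 | 001010010 | 0 | 0
  99 | 010100100 | 0 | 0
 100 | 101001000 | 1 | 0
 101 | 010010000 | 0 | 0
 102 | 100100000 | 1 | 1

0110001000010000000010001000110010001110101011011000111000100101010001101100111110011110001011011100101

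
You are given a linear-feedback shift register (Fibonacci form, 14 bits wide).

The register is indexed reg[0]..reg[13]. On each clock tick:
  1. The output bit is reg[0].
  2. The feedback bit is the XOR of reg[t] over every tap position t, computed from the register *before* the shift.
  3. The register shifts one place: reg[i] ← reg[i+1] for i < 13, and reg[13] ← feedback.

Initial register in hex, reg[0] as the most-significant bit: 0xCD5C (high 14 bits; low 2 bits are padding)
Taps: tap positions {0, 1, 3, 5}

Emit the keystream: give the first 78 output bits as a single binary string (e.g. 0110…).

110011010101111001011011011011010110110111000101100000110100101111011011111001

k : reg_k → out_k, fb_k
0: 11001101010111 → 1, fb=1
1: 10011010101111 → 1, fb=0
2: 00110101011110 → 0, fb=0
3: 01101010111100 → 0, fb=1
4: 11010101111001 → 1, fb=0
5: 10101011110010 → 1, fb=1
6: 01010111100101 → 0, fb=1
7: 10101111001011 → 1, fb=0
8: 01011110010110 → 0, fb=1
9: 10111100101101 → 1, fb=1
10: 01111001011011 → 0, fb=0
11: 11110010110110 → 1, fb=1
12: 11100101101101 → 1, fb=1
13: 11001011011011 → 1, fb=0
14: 10010110110110 → 1, fb=1
15: 00101101101101 → 0, fb=1
16: 01011011011011 → 0, fb=0
17: 10110110110110 → 1, fb=1
18: 01101101101101 → 0, fb=0
19: 11011011011010 → 1, fb=1
20: 10110110110101 → 1, fb=1
21: 01101101101011 → 0, fb=0
22: 11011011010110 → 1, fb=1
23: 10110110101101 → 1, fb=1
24: 01101101011011 → 0, fb=0
25: 11011010110110 → 1, fb=1
26: 10110101101101 → 1, fb=1
27: 01101011011011 → 0, fb=1
28: 11010110110111 → 1, fb=0
29: 10101101101110 → 1, fb=0
30: 01011011011100 → 0, fb=0
31: 10110110111000 → 1, fb=1
32: 01101101110001 → 0, fb=0
33: 11011011100010 → 1, fb=1
34: 10110111000101 → 1, fb=1
35: 01101110001011 → 0, fb=0
36: 11011100010110 → 1, fb=0
37: 10111000101100 → 1, fb=0
38: 01110001011000 → 0, fb=0
39: 11100010110000 → 1, fb=0
40: 11000101100000 → 1, fb=1
41: 10001011000001 → 1, fb=1
42: 00010110000011 → 0, fb=0
43: 00101100000110 → 0, fb=1
44: 01011000001101 → 0, fb=0
45: 10110000011010 → 1, fb=0
46: 01100000110100 → 0, fb=1
47: 11000001101001 → 1, fb=0
48: 10000011010010 → 1, fb=1
49: 00000110100101 → 0, fb=1
50: 00001101001011 → 0, fb=1
51: 00011010010111 → 0, fb=1
52: 00110100101111 → 0, fb=0
53: 01101001011110 → 0, fb=1
54: 11010010111101 → 1, fb=1
55: 10100101111011 → 1, fb=0
56: 01001011110110 → 0, fb=1
57: 10010111101101 → 1, fb=1
58: 00101111011011 → 0, fb=1
59: 01011110110111 → 0, fb=1
60: 10111101101111 → 1, fb=1
61: 01111011011111 → 0, fb=0
62: 11110110111110 → 1, fb=0
63: 11101101111100 → 1, fb=1
64: 11011011111001 → 1, fb=1
65: 10110111110011 → 1, fb=1
66: 01101111100111 → 0, fb=0
67: 11011111001110 → 1, fb=0
68: 10111110011100 → 1, fb=1
69: 01111100111001 → 0, fb=1
70: 11111001110011 → 1, fb=1
71: 11110011100111 → 1, fb=1
72: 11100111001111 → 1, fb=1
73: 11001110011111 → 1, fb=1
74: 10011100111111 → 1, fb=1
75: 00111001111111 → 0, fb=1
76: 01110011111111 → 0, fb=0
77: 11100111111110 → 1, fb=1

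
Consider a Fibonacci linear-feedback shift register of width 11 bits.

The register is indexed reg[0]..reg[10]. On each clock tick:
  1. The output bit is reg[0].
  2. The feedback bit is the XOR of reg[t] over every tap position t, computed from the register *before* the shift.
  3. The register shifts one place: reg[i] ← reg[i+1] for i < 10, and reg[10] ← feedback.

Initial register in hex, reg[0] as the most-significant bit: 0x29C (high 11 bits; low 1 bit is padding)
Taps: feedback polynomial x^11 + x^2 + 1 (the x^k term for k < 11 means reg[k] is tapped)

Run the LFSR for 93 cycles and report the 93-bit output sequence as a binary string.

tick  register→output (feedback)
  0  00101001110→0 (1)
  1  01010011101→0 (0)
  2  10100111010→1 (0)
  3  01001110100→0 (0)
  4  10011101000→1 (1)
  5  00111010001→0 (1)
  6  01110100011→0 (1)
  7  11101000111→1 (0)
  8  11010001110→1 (1)
  9  10100011101→1 (0)
 10  01000111010→0 (0)
 11  10001110100→1 (1)
 12  00011101001→0 (0)
 13  00111010010→0 (1)
 14  01110100101→0 (1)
 15  11101001011→1 (0)
 16  11010010110→1 (1)
 17  10100101101→1 (0)
 18  01001011010→0 (0)
 19  10010110100→1 (1)
 20  00101101001→0 (1)
 21  01011010011→0 (0)
 22  10110100110→1 (0)
 23  01101001100→0 (1)
 24  11010011001→1 (1)
 25  10100110011→1 (0)
 26  01001100110→0 (0)
 27  10011001100→1 (1)
 28  00110011001→0 (1)
 29  01100110011→0 (1)
 30  11001100111→1 (1)
 31  10011001111→1 (1)
 32  00110011111→0 (1)
 33  01100111111→0 (1)
 34  11001111111→1 (1)
 35  10011111111→1 (1)
 36  00111111111→0 (1)
 37  01111111111→0 (1)
 38  11111111111→1 (0)
 39  11111111110→1 (0)
 40  11111111100→1 (0)
 41  11111111000→1 (0)
 42  11111110000→1 (0)
 43  11111100000→1 (0)
 44  11111000000→1 (0)
 45  11110000000→1 (0)
 46  11100000000→1 (0)
 47  11000000000→1 (1)
 48  10000000001→1 (1)
 49  00000000011→0 (0)
 50  00000000110→0 (0)
 51  00000001100→0 (0)
 52  00000011000→0 (0)
 53  00000110000→0 (0)
 54  00001100000→0 (0)
 55  00011000000→0 (0)
 56  00110000000→0 (1)
 57  01100000001→0 (1)
 58  11000000011→1 (1)
 59  10000000111→1 (1)
 60  00000001111→0 (0)
 61  00000011110→0 (0)
 62  00000111100→0 (0)
 63  00001111000→0 (0)
 64  00011110000→0 (0)
 65  00111100000→0 (1)
 66  01111000001→0 (1)
 67  11110000011→1 (0)
 68  11100000110→1 (0)
 69  11000001100→1 (1)
 70  10000011001→1 (1)
 71  00000110011→0 (0)
 72  00001100110→0 (0)
 73  00011001100→0 (0)
 74  00110011000→0 (1)
 75  01100110001→0 (1)
 76  11001100011→1 (1)
 77  10011000111→1 (1)
 78  00110001111→0 (1)
 79  01100011111→0 (1)
 80  11000111111→1 (1)
 81  10001111111→1 (1)
 82  00011111111→0 (0)
 83  00111111110→0 (1)
 84  01111111101→0 (1)
 85  11111111011→1 (0)
 86  11111110110→1 (0)
 87  11111101100→1 (0)
 88  11111011000→1 (0)
 89  11110110000→1 (0)
 90  11101100000→1 (0)
 91  11011000000→1 (1)
 92  10110000001→1 (0)

001010011101000111010010110100110011001111111111100000000011000000011110000011001100011111111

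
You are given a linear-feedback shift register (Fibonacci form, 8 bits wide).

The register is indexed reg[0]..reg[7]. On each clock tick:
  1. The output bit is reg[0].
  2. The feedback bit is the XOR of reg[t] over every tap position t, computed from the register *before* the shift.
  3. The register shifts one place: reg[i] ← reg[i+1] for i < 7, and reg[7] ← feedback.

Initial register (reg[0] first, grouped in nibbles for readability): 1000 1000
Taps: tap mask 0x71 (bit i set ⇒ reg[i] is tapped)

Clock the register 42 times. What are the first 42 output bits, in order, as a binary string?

tick  register→output (feedback)
  0  10001000→1 (0)
  1  00010000→0 (0)
  2  00100000→0 (0)
  3  01000000→0 (0)
  4  10000000→1 (1)
  5  00000001→0 (0)
  6  00000010→0 (1)
  7  00000101→0 (1)
  8  00001011→0 (0)
  9  00010110→0 (0)
 10  00101100→0 (0)
 11  01011000→0 (1)
 12  10110001→1 (1)
 13  01100011→0 (1)
 14  11000111→1 (1)
 15  10001111→1 (0)
 16  00011110→0 (1)
 17  00111101→0 (0)
 18  01111010→0 (0)
 19  11110100→1 (0)
 20  11101000→1 (0)
 21  11010000→1 (1)
 22  10100001→1 (1)
 23  01000011→0 (1)
 24  10000111→1 (1)
 25  00001111→0 (1)
 26  00011111→0 (1)
 27  00111111→0 (1)
 28  01111111→0 (1)
 29  11111111→1 (0)
 30  11111110→1 (0)
 31  11111100→1 (1)
 32  11111001→1 (0)
 33  11110010→1 (0)
 34  11100100→1 (0)
 35  11001000→1 (0)
 36  10010000→1 (1)
 37  00100001→0 (0)
 38  01000010→0 (1)
 39  10000101→1 (0)
 40  00001010→0 (0)
 41  00010100→0 (1)

100010000000101100011110100001111111100100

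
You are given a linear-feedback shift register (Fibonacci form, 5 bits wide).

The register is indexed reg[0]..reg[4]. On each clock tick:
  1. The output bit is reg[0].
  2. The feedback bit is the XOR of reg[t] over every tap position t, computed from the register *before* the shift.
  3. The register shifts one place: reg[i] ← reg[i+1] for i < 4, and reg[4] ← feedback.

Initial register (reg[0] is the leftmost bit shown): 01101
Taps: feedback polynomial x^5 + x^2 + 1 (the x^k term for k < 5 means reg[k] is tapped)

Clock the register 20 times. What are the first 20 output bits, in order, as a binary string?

01101110101000010010

step | reg (before) | out | fb
   0 | 01101 | 0 | 1
   1 | 11011 | 1 | 1
   2 | 10111 | 1 | 0
   3 | 01110 | 0 | 1
   4 | 11101 | 1 | 0
   5 | 11010 | 1 | 1
   6 | 10101 | 1 | 0
   7 | 01010 | 0 | 0
   8 | 10100 | 1 | 0
   9 | 01000 | 0 | 0
  10 | 10000 | 1 | 1
  11 | 00001 | 0 | 0
  12 | 00010 | 0 | 0
  13 | 00100 | 0 | 1
  14 | 01001 | 0 | 0
  15 | 10010 | 1 | 1
  16 | 00101 | 0 | 1
  17 | 01011 | 0 | 0
  18 | 10110 | 1 | 0
  19 | 01100 | 0 | 1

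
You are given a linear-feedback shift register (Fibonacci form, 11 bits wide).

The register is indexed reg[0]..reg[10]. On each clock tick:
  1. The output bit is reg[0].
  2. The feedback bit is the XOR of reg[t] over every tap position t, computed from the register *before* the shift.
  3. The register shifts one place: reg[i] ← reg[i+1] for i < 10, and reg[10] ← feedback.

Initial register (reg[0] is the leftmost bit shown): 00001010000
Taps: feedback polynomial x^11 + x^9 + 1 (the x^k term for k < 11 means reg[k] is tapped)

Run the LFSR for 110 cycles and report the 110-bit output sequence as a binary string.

step | reg (before) | out | fb
   0 | 00001010000 | 0 | 0
   1 | 00010100000 | 0 | 0
   2 | 00101000000 | 0 | 0
   3 | 01010000000 | 0 | 0
   4 | 10100000000 | 1 | 1
   5 | 01000000001 | 0 | 0
   6 | 10000000010 | 1 | 0
   7 | 00000000100 | 0 | 0
   8 | 00000001000 | 0 | 0
   9 | 00000010000 | 0 | 0
  10 | 00000100000 | 0 | 0
  11 | 00001000000 | 0 | 0
  12 | 00010000000 | 0 | 0
  13 | 00100000000 | 0 | 0
  14 | 01000000000 | 0 | 0
  15 | 10000000000 | 1 | 1
  16 | 00000000001 | 0 | 0
  17 | 00000000010 | 0 | 1
  18 | 00000000101 | 0 | 0
  19 | 00000001010 | 0 | 1
  20 | 00000010101 | 0 | 0
  21 | 00000101010 | 0 | 1
  22 | 00001010101 | 0 | 0
  23 | 00010101010 | 0 | 1
  24 | 00101010101 | 0 | 0
  25 | 01010101010 | 0 | 1
  26 | 10101010101 | 1 | 1
  27 | 01010101011 | 0 | 1
  28 | 10101010111 | 1 | 0
  29 | 01010101110 | 0 | 1
  30 | 10101011101 | 1 | 1
  31 | 01010111011 | 0 | 1
  32 | 10101110111 | 1 | 0
  33 | 01011101110 | 0 | 1
  34 | 10111011101 | 1 | 1
  35 | 01110111011 | 0 | 1
  36 | 11101110111 | 1 | 0
  37 | 11011101110 | 1 | 0
  38 | 10111011100 | 1 | 1
  39 | 01110111001 | 0 | 0
  40 | 11101110010 | 1 | 0
  41 | 11011100100 | 1 | 1
  42 | 10111001001 | 1 | 1
  43 | 01110010011 | 0 | 1
  44 | 11100100111 | 1 | 0
  45 | 11001001110 | 1 | 0
  46 | 10010011100 | 1 | 1
  47 | 00100111001 | 0 | 0
  48 | 01001110010 | 0 | 1
  49 | 10011100101 | 1 | 1
  50 | 00111001011 | 0 | 1
  51 | 01110010111 | 0 | 1
  52 | 11100101111 | 1 | 0
  53 | 11001011110 | 1 | 0
  54 | 10010111100 | 1 | 1
  55 | 00101111001 | 0 | 0
  56 | 01011110010 | 0 | 1
  57 | 10111100101 | 1 | 1
  58 | 01111001011 | 0 | 1
  59 | 11110010111 | 1 | 0
  60 | 11100101110 | 1 | 0
  61 | 11001011100 | 1 | 1
  62 | 10010111001 | 1 | 1
  63 | 00101110011 | 0 | 1
  64 | 01011100111 | 0 | 1
  65 | 10111001111 | 1 | 0
  66 | 01110011110 | 0 | 1
  67 | 11100111101 | 1 | 1
  68 | 11001111011 | 1 | 0
  69 | 10011110110 | 1 | 0
  70 | 00111101100 | 0 | 0
  71 | 01111011000 | 0 | 0
  72 | 11110110000 | 1 | 1
  73 | 11101100001 | 1 | 1
  74 | 11011000011 | 1 | 0
  75 | 10110000110 | 1 | 0
  76 | 01100001100 | 0 | 0
  77 | 11000011000 | 1 | 1
  78 | 10000110001 | 1 | 1
  79 | 00001100011 | 0 | 1
  80 | 00011000111 | 0 | 1
  81 | 00110001111 | 0 | 1
  82 | 01100011111 | 0 | 1
  83 | 11000111111 | 1 | 0
  84 | 10001111110 | 1 | 0
  85 | 00011111100 | 0 | 0
  86 | 00111111000 | 0 | 0
  87 | 01111110000 | 0 | 0
  88 | 11111100000 | 1 | 1
  89 | 11111000001 | 1 | 1
  90 | 11110000011 | 1 | 0
  91 | 11100000110 | 1 | 0
  92 | 11000001100 | 1 | 1
  93 | 10000011001 | 1 | 1
  94 | 00000110011 | 0 | 1
  95 | 00001100111 | 0 | 1
  96 | 00011001111 | 0 | 1
  97 | 00110011111 | 0 | 1
  98 | 01100111111 | 0 | 1
  99 | 11001111111 | 1 | 0
 100 | 10011111110 | 1 | 0
 101 | 00111111100 | 0 | 0
 102 | 01111111000 | 0 | 0
 103 | 11111110000 | 1 | 1
 104 | 11111100001 | 1 | 1
 105 | 11111000011 | 1 | 0
 106 | 11110000110 | 1 | 0
 107 | 11100001100 | 1 | 1
 108 | 11000011001 | 1 | 1
 109 | 10000110011 | 1 | 0

00001010000000010000000000101010101011101110111001001110010111100101110011110110000110001111110000011001111111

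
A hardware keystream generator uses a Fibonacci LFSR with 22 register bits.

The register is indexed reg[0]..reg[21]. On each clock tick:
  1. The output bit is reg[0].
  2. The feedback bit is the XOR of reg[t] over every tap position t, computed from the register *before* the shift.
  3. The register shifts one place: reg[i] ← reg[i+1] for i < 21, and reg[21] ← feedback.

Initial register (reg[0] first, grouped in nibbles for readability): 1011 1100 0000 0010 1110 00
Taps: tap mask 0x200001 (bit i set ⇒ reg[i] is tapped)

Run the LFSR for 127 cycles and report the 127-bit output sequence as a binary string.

1011110000000010111000110101111111110010111101100101010101110010100100011001100101110011100001000100011010001011111000011110110

k : reg_k → out_k, fb_k
0: 1011110000000010111000 → 1, fb=1
1: 0111100000000101110001 → 0, fb=1
2: 1111000000001011100011 → 1, fb=0
3: 1110000000010111000110 → 1, fb=1
4: 1100000000101110001101 → 1, fb=0
5: 1000000001011100011010 → 1, fb=1
6: 0000000010111000110101 → 0, fb=1
7: 0000000101110001101011 → 0, fb=1
8: 0000001011100011010111 → 0, fb=1
9: 0000010111000110101111 → 0, fb=1
10: 0000101110001101011111 → 0, fb=1
11: 0001011100011010111111 → 0, fb=1
12: 0010111000110101111111 → 0, fb=1
13: 0101110001101011111111 → 0, fb=1
14: 1011100011010111111111 → 1, fb=0
15: 0111000110101111111110 → 0, fb=0
16: 1110001101011111111100 → 1, fb=1
17: 1100011010111111111001 → 1, fb=0
18: 1000110101111111110010 → 1, fb=1
19: 0001101011111111100101 → 0, fb=1
20: 0011010111111111001011 → 0, fb=1
21: 0110101111111110010111 → 0, fb=1
22: 1101011111111100101111 → 1, fb=0
23: 1010111111111001011110 → 1, fb=1
24: 0101111111110010111101 → 0, fb=1
25: 1011111111100101111011 → 1, fb=0
26: 0111111111001011110110 → 0, fb=0
27: 1111111110010111101100 → 1, fb=1
28: 1111111100101111011001 → 1, fb=0
29: 1111111001011110110010 → 1, fb=1
30: 1111110010111101100101 → 1, fb=0
31: 1111100101111011001010 → 1, fb=1
32: 1111001011110110010101 → 1, fb=0
33: 1110010111101100101010 → 1, fb=1
34: 1100101111011001010101 → 1, fb=0
35: 1001011110110010101010 → 1, fb=1
36: 0010111101100101010101 → 0, fb=1
37: 0101111011001010101011 → 0, fb=1
38: 1011110110010101010111 → 1, fb=0
39: 0111101100101010101110 → 0, fb=0
40: 1111011001010101011100 → 1, fb=1
41: 1110110010101010111001 → 1, fb=0
42: 1101100101010101110010 → 1, fb=1
43: 1011001010101011100101 → 1, fb=0
44: 0110010101010111001010 → 0, fb=0
45: 1100101010101110010100 → 1, fb=1
46: 1001010101011100101001 → 1, fb=0
47: 0010101010111001010010 → 0, fb=0
48: 0101010101110010100100 → 0, fb=0
49: 1010101011100101001000 → 1, fb=1
50: 0101010111001010010001 → 0, fb=1
51: 1010101110010100100011 → 1, fb=0
52: 0101011100101001000110 → 0, fb=0
53: 1010111001010010001100 → 1, fb=1
54: 0101110010100100011001 → 0, fb=1
55: 1011100101001000110011 → 1, fb=0
56: 0111001010010001100110 → 0, fb=0
57: 1110010100100011001100 → 1, fb=1
58: 1100101001000110011001 → 1, fb=0
59: 1001010010001100110010 → 1, fb=1
60: 0010100100011001100101 → 0, fb=1
61: 0101001000110011001011 → 0, fb=1
62: 1010010001100110010111 → 1, fb=0
63: 0100100011001100101110 → 0, fb=0
64: 1001000110011001011100 → 1, fb=1
65: 0010001100110010111001 → 0, fb=1
66: 0100011001100101110011 → 0, fb=1
67: 1000110011001011100111 → 1, fb=0
68: 0001100110010111001110 → 0, fb=0
69: 0011001100101110011100 → 0, fb=0
70: 0110011001011100111000 → 0, fb=0
71: 1100110010111001110000 → 1, fb=1
72: 1001100101110011100001 → 1, fb=0
73: 0011001011100111000010 → 0, fb=0
74: 0110010111001110000100 → 0, fb=0
75: 1100101110011100001000 → 1, fb=1
76: 1001011100111000010001 → 1, fb=0
77: 0010111001110000100010 → 0, fb=0
78: 0101110011100001000100 → 0, fb=0
79: 1011100111000010001000 → 1, fb=1
80: 0111001110000100010001 → 0, fb=1
81: 1110011100001000100011 → 1, fb=0
82: 1100111000010001000110 → 1, fb=1
83: 1001110000100010001101 → 1, fb=0
84: 0011100001000100011010 → 0, fb=0
85: 0111000010001000110100 → 0, fb=0
86: 1110000100010001101000 → 1, fb=1
87: 1100001000100011010001 → 1, fb=0
88: 1000010001000110100010 → 1, fb=1
89: 0000100010001101000101 → 0, fb=1
90: 0001000100011010001011 → 0, fb=1
91: 0010001000110100010111 → 0, fb=1
92: 0100010001101000101111 → 0, fb=1
93: 1000100011010001011111 → 1, fb=0
94: 0001000110100010111110 → 0, fb=0
95: 0010001101000101111100 → 0, fb=0
96: 0100011010001011111000 → 0, fb=0
97: 1000110100010111110000 → 1, fb=1
98: 0001101000101111100001 → 0, fb=1
99: 0011010001011111000011 → 0, fb=1
100: 0110100010111110000111 → 0, fb=1
101: 1101000101111100001111 → 1, fb=0
102: 1010001011111000011110 → 1, fb=1
103: 0100010111110000111101 → 0, fb=1
104: 1000101111100001111011 → 1, fb=0
105: 0001011111000011110110 → 0, fb=0
106: 0010111110000111101100 → 0, fb=0
107: 0101111100001111011000 → 0, fb=0
108: 1011111000011110110000 → 1, fb=1
109: 0111110000111101100001 → 0, fb=1
110: 1111100001111011000011 → 1, fb=0
111: 1111000011110110000110 → 1, fb=1
112: 1110000111101100001101 → 1, fb=0
113: 1100001111011000011010 → 1, fb=1
114: 1000011110110000110101 → 1, fb=0
115: 0000111101100001101010 → 0, fb=0
116: 0001111011000011010100 → 0, fb=0
117: 0011110110000110101000 → 0, fb=0
118: 0111101100001101010000 → 0, fb=0
119: 1111011000011010100000 → 1, fb=1
120: 1110110000110101000001 → 1, fb=0
121: 1101100001101010000010 → 1, fb=1
122: 1011000011010100000101 → 1, fb=0
123: 0110000110101000001010 → 0, fb=0
124: 1100001101010000010100 → 1, fb=1
125: 1000011010100000101001 → 1, fb=0
126: 0000110101000001010010 → 0, fb=0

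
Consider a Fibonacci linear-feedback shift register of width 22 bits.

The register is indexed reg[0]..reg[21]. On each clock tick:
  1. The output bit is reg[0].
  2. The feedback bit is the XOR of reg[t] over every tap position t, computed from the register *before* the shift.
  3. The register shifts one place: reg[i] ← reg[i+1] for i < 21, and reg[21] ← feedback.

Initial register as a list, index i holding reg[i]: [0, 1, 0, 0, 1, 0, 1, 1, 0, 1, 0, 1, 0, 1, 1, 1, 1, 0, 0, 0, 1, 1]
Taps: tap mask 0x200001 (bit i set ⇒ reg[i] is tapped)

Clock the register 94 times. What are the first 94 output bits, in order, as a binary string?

step | reg (before) | out | fb
   0 | 0100101101010111100011 | 0 | 1
   1 | 1001011010101111000111 | 1 | 0
   2 | 0010110101011110001110 | 0 | 0
   3 | 0101101010111100011100 | 0 | 0
   4 | 1011010101111000111000 | 1 | 1
   5 | 0110101011110001110001 | 0 | 1
   6 | 1101010111100011100011 | 1 | 0
   7 | 1010101111000111000110 | 1 | 1
   8 | 0101011110001110001101 | 0 | 1
   9 | 1010111100011100011011 | 1 | 0
  10 | 0101111000111000110110 | 0 | 0
  11 | 1011110001110001101100 | 1 | 1
  12 | 0111100011100011011001 | 0 | 1
  13 | 1111000111000110110011 | 1 | 0
  14 | 1110001110001101100110 | 1 | 1
  15 | 1100011100011011001101 | 1 | 0
  16 | 1000111000110110011010 | 1 | 1
  17 | 0001110001101100110101 | 0 | 1
  18 | 0011100011011001101011 | 0 | 1
  19 | 0111000110110011010111 | 0 | 1
  20 | 1110001101100110101111 | 1 | 0
  21 | 1100011011001101011110 | 1 | 1
  22 | 1000110110011010111101 | 1 | 0
  23 | 0001101100110101111010 | 0 | 0
  24 | 0011011001101011110100 | 0 | 0
  25 | 0110110011010111101000 | 0 | 0
  26 | 1101100110101111010000 | 1 | 1
  27 | 1011001101011110100001 | 1 | 0
  28 | 0110011010111101000010 | 0 | 0
  29 | 1100110101111010000100 | 1 | 1
  30 | 1001101011110100001001 | 1 | 0
  31 | 0011010111101000010010 | 0 | 0
  32 | 0110101111010000100100 | 0 | 0
  33 | 1101011110100001001000 | 1 | 1
  34 | 1010111101000010010001 | 1 | 0
  35 | 0101111010000100100010 | 0 | 0
  36 | 1011110100001001000100 | 1 | 1
  37 | 0111101000010010001001 | 0 | 1
  38 | 1111010000100100010011 | 1 | 0
  39 | 1110100001001000100110 | 1 | 1
  40 | 1101000010010001001101 | 1 | 0
  41 | 1010000100100010011010 | 1 | 1
  42 | 0100001001000100110101 | 0 | 1
  43 | 1000010010001001101011 | 1 | 0
  44 | 0000100100010011010110 | 0 | 0
  45 | 0001001000100110101100 | 0 | 0
  46 | 0010010001001101011000 | 0 | 0
  47 | 0100100010011010110000 | 0 | 0
  48 | 1001000100110101100000 | 1 | 1
  49 | 0010001001101011000001 | 0 | 1
  50 | 0100010011010110000011 | 0 | 1
  51 | 1000100110101100000111 | 1 | 0
  52 | 0001001101011000001110 | 0 | 0
  53 | 0010011010110000011100 | 0 | 0
  54 | 0100110101100000111000 | 0 | 0
  55 | 1001101011000001110000 | 1 | 1
  56 | 0011010110000011100001 | 0 | 1
  57 | 0110101100000111000011 | 0 | 1
  58 | 1101011000001110000111 | 1 | 0
  59 | 1010110000011100001110 | 1 | 1
  60 | 0101100000111000011101 | 0 | 1
  61 | 1011000001110000111011 | 1 | 0
  62 | 0110000011100001110110 | 0 | 0
  63 | 1100000111000011101100 | 1 | 1
  64 | 1000001110000111011001 | 1 | 0
  65 | 0000011100001110110010 | 0 | 0
  66 | 0000111000011101100100 | 0 | 0
  67 | 0001110000111011001000 | 0 | 0
  68 | 0011100001110110010000 | 0 | 0
  69 | 0111000011101100100000 | 0 | 0
  70 | 1110000111011001000000 | 1 | 1
  71 | 1100001110110010000001 | 1 | 0
  72 | 1000011101100100000010 | 1 | 1
  73 | 0000111011001000000101 | 0 | 1
  74 | 0001110110010000001011 | 0 | 1
  75 | 0011101100100000010111 | 0 | 1
  76 | 0111011001000000101111 | 0 | 1
  77 | 1110110010000001011111 | 1 | 0
  78 | 1101100100000010111110 | 1 | 1
  79 | 1011001000000101111101 | 1 | 0
  80 | 0110010000001011111010 | 0 | 0
  81 | 1100100000010111110100 | 1 | 1
  82 | 1001000000101111101001 | 1 | 0
  83 | 0010000001011111010010 | 0 | 0
  84 | 0100000010111110100100 | 0 | 0
  85 | 1000000101111101001000 | 1 | 1
  86 | 0000001011111010010001 | 0 | 1
  87 | 0000010111110100100011 | 0 | 1
  88 | 0000101111101001000111 | 0 | 1
  89 | 0001011111010010001111 | 0 | 1
  90 | 0010111110100100011111 | 0 | 1
  91 | 0101111101001000111111 | 0 | 1
  92 | 1011111010010001111111 | 1 | 0
  93 | 0111110100100011111110 | 0 | 0

0100101101010111100011100011011001101011110100001001000100110101100000111000011101100100000010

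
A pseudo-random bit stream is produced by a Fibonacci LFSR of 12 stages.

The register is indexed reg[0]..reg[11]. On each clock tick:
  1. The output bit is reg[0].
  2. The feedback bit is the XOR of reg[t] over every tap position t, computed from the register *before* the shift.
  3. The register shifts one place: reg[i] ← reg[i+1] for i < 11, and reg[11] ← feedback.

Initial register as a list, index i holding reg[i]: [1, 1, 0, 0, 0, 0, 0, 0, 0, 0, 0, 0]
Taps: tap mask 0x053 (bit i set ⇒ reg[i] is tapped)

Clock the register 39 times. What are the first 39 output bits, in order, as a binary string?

110000000000010000010100100001010100100

tick  register→output (feedback)
  0  110000000000→1 (0)
  1  100000000000→1 (1)
  2  000000000001→0 (0)
  3  000000000010→0 (0)
  4  000000000100→0 (0)
  5  000000001000→0 (0)
  6  000000010000→0 (0)
  7  000000100000→0 (1)
  8  000001000001→0 (0)
  9  000010000010→0 (1)
 10  000100000101→0 (0)
 11  001000001010→0 (0)
 12  010000010100→0 (1)
 13  100000101001→1 (0)
 14  000001010010→0 (0)
 15  000010100100→0 (0)
 16  000101001000→0 (0)
 17  001010010000→0 (1)
 18  010100100001→0 (0)
 19  101001000010→1 (1)
 20  010010000101→0 (0)
 21  100100001010→1 (1)
 22  001000010101→0 (0)
 23  010000101010→0 (0)
 24  100001010100→1 (1)
 25  000010101001→0 (0)
 26  000101010010→0 (0)
 27  001010100100→0 (0)
 28  010101001000→0 (1)
 29  101010010001→1 (0)
 30  010100100010→0 (0)
 31  101001000100→1 (1)
 32  010010001001→0 (0)
 33  100100010010→1 (1)
 34  001000100101→0 (1)
 35  010001001011→0 (1)
 36  100010010111→1 (0)
 37  000100101110→0 (1)
 38  001001011101→0 (0)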